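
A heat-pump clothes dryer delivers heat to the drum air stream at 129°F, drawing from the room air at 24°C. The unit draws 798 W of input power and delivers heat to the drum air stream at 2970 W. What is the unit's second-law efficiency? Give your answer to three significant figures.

0.340

COP_actual = Q̇_H/Ẇ = 2970/798.0 = 3.722.
In absolute terms T_C = 297.15 K and T_H = 327.04 K, so ΔT = 29.89 K.
COP_Carnot = T_H/ΔT = 327.04/29.89 = 10.94.
η_II = COP_actual/COP_Carnot = 3.722/10.94 = 0.3401.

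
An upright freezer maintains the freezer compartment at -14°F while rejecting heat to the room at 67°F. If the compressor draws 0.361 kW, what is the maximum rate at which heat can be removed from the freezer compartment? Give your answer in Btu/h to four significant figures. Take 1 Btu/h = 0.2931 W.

6777 Btu/h

In absolute terms T_C = 247.59 K and T_H = 292.59 K, so ΔT = 45.00 K.
COP_Carnot = T_C/ΔT = 247.59/45.00 = 5.502.
Q̇_max = COP_Carnot × Ẇ = 5.502 × 0.3610 kW = 1.986 kW = 6777 Btu/h.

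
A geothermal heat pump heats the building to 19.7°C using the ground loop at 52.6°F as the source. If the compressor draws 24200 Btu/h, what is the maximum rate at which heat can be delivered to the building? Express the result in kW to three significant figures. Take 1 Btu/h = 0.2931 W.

In absolute terms T_C = 284.59 K and T_H = 292.85 K, so ΔT = 8.256 K.
COP_Carnot = T_H/ΔT = 292.85/8.256 = 35.47.
Q̇_max = COP_Carnot × Ẇ = 35.47 × 24200 Btu/h = 858400 Btu/h = 251.6 kW.

252 kW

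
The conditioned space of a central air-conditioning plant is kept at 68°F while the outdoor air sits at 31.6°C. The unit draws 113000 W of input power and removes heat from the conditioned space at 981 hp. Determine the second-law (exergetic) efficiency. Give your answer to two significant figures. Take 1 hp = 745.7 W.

Converting, Q̇_C = 981.0 hp = 731500 W, so COP_actual = Q̇_C/Ẇ = 731500/113000 = 6.474.
In absolute terms T_C = 293.15 K and T_H = 304.75 K, so ΔT = 11.60 K.
COP_Carnot = T_C/ΔT = 293.15/11.60 = 25.27.
η_II = COP_actual/COP_Carnot = 6.474/25.27 = 0.2562.

0.26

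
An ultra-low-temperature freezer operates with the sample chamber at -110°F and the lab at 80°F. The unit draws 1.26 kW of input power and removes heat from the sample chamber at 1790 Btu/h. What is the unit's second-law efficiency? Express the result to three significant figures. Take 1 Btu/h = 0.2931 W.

Converting, Q̇_C = 1790 Btu/h = 0.5246 kW, so COP_actual = Q̇_C/Ẇ = 0.5246/1.260 = 0.4164.
In absolute terms T_C = 194.26 K and T_H = 299.82 K, so ΔT = 105.6 K.
COP_Carnot = T_C/ΔT = 194.26/105.6 = 1.840.
η_II = COP_actual/COP_Carnot = 0.4164/1.840 = 0.2263.

0.226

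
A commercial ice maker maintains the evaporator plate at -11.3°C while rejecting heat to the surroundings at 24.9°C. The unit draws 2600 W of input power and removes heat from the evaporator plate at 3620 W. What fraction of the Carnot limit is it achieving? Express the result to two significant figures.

0.19

COP_actual = Q̇_C/Ẇ = 3620/2600 = 1.392.
In absolute terms T_C = 261.85 K and T_H = 298.05 K, so ΔT = 36.20 K.
COP_Carnot = T_C/ΔT = 261.85/36.20 = 7.233.
η_II = COP_actual/COP_Carnot = 1.392/7.233 = 0.1925.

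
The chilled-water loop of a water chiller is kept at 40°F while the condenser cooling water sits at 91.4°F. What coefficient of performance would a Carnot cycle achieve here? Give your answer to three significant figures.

9.72

In absolute terms T_C = 277.59 K and T_H = 306.15 K, so ΔT = 28.56 K.
For a reversible cycle, COP_Carnot = T_C/ΔT = 277.59/28.56 = 9.721.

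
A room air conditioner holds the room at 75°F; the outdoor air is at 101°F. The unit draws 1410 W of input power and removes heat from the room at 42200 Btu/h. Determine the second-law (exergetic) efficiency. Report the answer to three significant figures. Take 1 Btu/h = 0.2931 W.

Converting, Q̇_C = 42200 Btu/h = 12370 W, so COP_actual = Q̇_C/Ẇ = 12370/1410 = 8.772.
In absolute terms T_C = 297.04 K and T_H = 311.48 K, so ΔT = 14.44 K.
COP_Carnot = T_C/ΔT = 297.04/14.44 = 20.56.
η_II = COP_actual/COP_Carnot = 8.772/20.56 = 0.4266.

0.427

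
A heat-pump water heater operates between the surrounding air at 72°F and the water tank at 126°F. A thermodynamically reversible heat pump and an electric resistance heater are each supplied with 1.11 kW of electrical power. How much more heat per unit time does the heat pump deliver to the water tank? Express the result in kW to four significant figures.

In absolute terms T_C = 295.37 K and T_H = 325.37 K, so ΔT = 30.00 K.
COP_Carnot = T_H/ΔT = 325.37/30.00 = 10.85.
The heat pump delivers Q̇_H = COP × Ẇ = 12.04 kW; the resistance heater delivers Ẇ = 1.110 kW.
Extra = (COP − 1)·Ẇ = 10.93 kW.

10.93 kW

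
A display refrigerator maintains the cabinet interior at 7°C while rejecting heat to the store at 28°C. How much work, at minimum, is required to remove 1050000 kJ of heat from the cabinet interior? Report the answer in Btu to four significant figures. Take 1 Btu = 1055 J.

74600 Btu

In absolute terms T_C = 280.15 K and T_H = 301.15 K, so ΔT = 21.00 K.
The reversible limit is COP_R = T_C/ΔT = 13.34, so W_min = Q_C/COP = Q_C·ΔT/T_C.
W_min = 1050000 × 21.00/280.15 = 78710 kJ = 74600 Btu.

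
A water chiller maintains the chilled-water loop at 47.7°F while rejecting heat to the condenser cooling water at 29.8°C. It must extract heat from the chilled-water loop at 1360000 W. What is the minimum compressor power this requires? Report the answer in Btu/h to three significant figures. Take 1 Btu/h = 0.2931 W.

347000 Btu/h

In absolute terms T_C = 281.87 K and T_H = 302.95 K, so ΔT = 21.08 K.
COP_Carnot = T_C/ΔT = 281.87/21.08 = 13.37.
Ẇ_min = Q̇/COP_Carnot = 1360000/13.37 = 101700 W = 347000 Btu/h.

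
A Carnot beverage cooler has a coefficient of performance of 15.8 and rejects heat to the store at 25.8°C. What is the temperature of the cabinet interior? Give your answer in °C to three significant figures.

For a Carnot refrigerator COP_R = T_C/(T_H − T_C), so T_C = COP·T_H/(1 + COP).
With T_H = 298.95 K, T_C = 15.8 × 298.95/16.80 = 281.16 K.
Converting, 281.16 K = 8.01°C.

8.01 °C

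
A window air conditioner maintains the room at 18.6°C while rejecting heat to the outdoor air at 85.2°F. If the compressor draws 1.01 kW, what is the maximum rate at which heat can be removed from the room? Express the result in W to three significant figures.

In absolute terms T_C = 291.75 K and T_H = 302.71 K, so ΔT = 10.96 K.
COP_Carnot = T_C/ΔT = 291.75/10.96 = 26.63.
Q̇_max = COP_Carnot × Ẇ = 26.63 × 1.010 kW = 26.90 kW = 26900 W.

26900 W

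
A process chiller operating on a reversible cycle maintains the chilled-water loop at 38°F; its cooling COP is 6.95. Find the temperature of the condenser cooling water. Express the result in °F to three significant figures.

110 °F

COP_R = T_C/(T_H − T_C) gives T_H − T_C = T_C/COP.
With T_C = 276.48 K, T_H = 276.48 × (1 + 1/6.95) = 316.27 K.
Converting, 316.27 K = 109.61°F.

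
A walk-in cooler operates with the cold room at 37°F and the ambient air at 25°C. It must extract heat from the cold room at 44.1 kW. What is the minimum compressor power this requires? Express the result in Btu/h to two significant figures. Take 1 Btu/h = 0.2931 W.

In absolute terms T_C = 275.93 K and T_H = 298.15 K, so ΔT = 22.22 K.
COP_Carnot = T_C/ΔT = 275.93/22.22 = 12.42.
Ẇ_min = Q̇/COP_Carnot = 44.10/12.42 = 3.552 kW = 12120 Btu/h.

12000 Btu/h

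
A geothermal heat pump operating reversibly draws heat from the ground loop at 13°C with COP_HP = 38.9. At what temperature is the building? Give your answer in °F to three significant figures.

69.0 °F

COP_HP = T_H/(T_H − T_C) rearranges to T_H = COP·T_C/(COP − 1).
With T_C = 286.15 K, T_H = 38.9 × 286.15/37.90 = 293.70 K.
Converting, 293.70 K = 68.99°F.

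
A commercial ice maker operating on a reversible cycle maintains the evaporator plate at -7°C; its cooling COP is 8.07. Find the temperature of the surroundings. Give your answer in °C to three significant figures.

26.0 °C

COP_R = T_C/(T_H − T_C) gives T_H − T_C = T_C/COP.
With T_C = 266.15 K, T_H = 266.15 × (1 + 1/8.07) = 299.13 K.
Converting, 299.13 K = 25.98°C.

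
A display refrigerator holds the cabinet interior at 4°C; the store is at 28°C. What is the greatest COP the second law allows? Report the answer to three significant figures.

In absolute terms T_C = 277.15 K and T_H = 301.15 K, so ΔT = 24.00 K.
For a reversible cycle, COP_Carnot = T_C/ΔT = 277.15/24.00 = 11.55.

11.5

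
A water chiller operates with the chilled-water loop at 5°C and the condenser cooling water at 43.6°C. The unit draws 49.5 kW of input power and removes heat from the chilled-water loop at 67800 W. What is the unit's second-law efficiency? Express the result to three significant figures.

0.190

Converting, Q̇_C = 67800 W = 67.80 kW, so COP_actual = Q̇_C/Ẇ = 67.80/49.50 = 1.370.
In absolute terms T_C = 278.15 K and T_H = 316.75 K, so ΔT = 38.60 K.
COP_Carnot = T_C/ΔT = 278.15/38.60 = 7.206.
η_II = COP_actual/COP_Carnot = 1.370/7.206 = 0.1901.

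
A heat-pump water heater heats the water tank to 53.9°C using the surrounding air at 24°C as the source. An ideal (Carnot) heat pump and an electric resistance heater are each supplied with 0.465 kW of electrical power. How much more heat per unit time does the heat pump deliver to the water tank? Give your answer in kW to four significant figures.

4.621 kW

In absolute terms T_C = 297.15 K and T_H = 327.05 K, so ΔT = 29.90 K.
COP_Carnot = T_H/ΔT = 327.05/29.90 = 10.94.
The heat pump delivers Q̇_H = COP × Ẇ = 5.086 kW; the resistance heater delivers Ẇ = 0.4650 kW.
Extra = (COP − 1)·Ẇ = 4.621 kW.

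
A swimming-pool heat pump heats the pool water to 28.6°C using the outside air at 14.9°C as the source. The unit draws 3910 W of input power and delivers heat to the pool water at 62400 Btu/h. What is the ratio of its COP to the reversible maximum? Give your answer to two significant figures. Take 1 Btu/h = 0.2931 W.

0.21

Converting, Q̇_H = 62400 Btu/h = 18290 W, so COP_actual = Q̇_H/Ẇ = 18290/3910 = 4.678.
In absolute terms T_C = 288.05 K and T_H = 301.75 K, so ΔT = 13.70 K.
COP_Carnot = T_H/ΔT = 301.75/13.70 = 22.03.
η_II = COP_actual/COP_Carnot = 4.678/22.03 = 0.2124.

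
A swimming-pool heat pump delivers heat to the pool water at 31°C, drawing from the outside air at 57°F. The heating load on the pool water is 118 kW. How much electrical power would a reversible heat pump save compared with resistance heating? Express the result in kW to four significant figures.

In absolute terms T_C = 287.04 K and T_H = 304.15 K, so ΔT = 17.11 K.
COP_Carnot = T_H/ΔT = 304.15/17.11 = 17.78.
Resistance heating needs Ẇ_res = Q̇_H = 118.0 kW; the reversible heat pump needs only Ẇ_hp = Q̇_H/COP = 6.639 kW.
Saving = 118.0 − 6.639 = 111.4 kW.

111.4 kW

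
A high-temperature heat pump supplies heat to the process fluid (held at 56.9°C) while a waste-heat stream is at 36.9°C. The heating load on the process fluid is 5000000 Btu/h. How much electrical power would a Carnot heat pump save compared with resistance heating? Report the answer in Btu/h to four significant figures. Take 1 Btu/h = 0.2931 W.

4697000 Btu/h

In absolute terms T_C = 310.05 K and T_H = 330.05 K, so ΔT = 20.00 K.
COP_Carnot = T_H/ΔT = 330.05/20.00 = 16.50.
Resistance heating needs Ẇ_res = Q̇_H = 5000000 Btu/h; the reversible heat pump needs only Ẇ_hp = Q̇_H/COP = 303000 Btu/h.
Saving = 5000000 − 303000 = 4697000 Btu/h.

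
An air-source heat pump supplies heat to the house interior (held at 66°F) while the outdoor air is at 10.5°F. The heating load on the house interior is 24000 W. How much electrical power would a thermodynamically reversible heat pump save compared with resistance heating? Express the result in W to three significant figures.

In absolute terms T_C = 261.21 K and T_H = 292.04 K, so ΔT = 30.83 K.
COP_Carnot = T_H/ΔT = 292.04/30.83 = 9.472.
Resistance heating needs Ẇ_res = Q̇_H = 24000 W; the reversible heat pump needs only Ẇ_hp = Q̇_H/COP = 2534 W.
Saving = 24000 − 2534 = 21470 W.

21500 W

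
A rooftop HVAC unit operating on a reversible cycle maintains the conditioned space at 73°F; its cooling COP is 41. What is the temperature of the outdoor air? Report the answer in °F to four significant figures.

COP_R = T_C/(T_H − T_C) gives T_H − T_C = T_C/COP.
With T_C = 295.93 K, T_H = 295.93 × (1 + 1/41) = 303.15 K.
Converting, 303.15 K = 85.99°F.

85.99 °F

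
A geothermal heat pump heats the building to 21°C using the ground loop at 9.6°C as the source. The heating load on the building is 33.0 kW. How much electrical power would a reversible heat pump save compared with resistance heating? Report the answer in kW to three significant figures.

In absolute terms T_C = 282.75 K and T_H = 294.15 K, so ΔT = 11.40 K.
COP_Carnot = T_H/ΔT = 294.15/11.40 = 25.80.
Resistance heating needs Ẇ_res = Q̇_H = 33.00 kW; the reversible heat pump needs only Ẇ_hp = Q̇_H/COP = 1.279 kW.
Saving = 33.00 − 1.279 = 31.72 kW.

31.7 kW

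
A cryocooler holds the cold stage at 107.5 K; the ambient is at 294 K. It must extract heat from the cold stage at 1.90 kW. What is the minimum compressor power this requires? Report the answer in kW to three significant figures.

3.30 kW

The reservoir spacing is ΔT = 294 − 107.5 = 186.5 K.
COP_Carnot = T_C/ΔT = 107.50/186.5 = 0.5764.
Ẇ_min = Q̇/COP_Carnot = 1.900/0.5764 = 3.296 kW.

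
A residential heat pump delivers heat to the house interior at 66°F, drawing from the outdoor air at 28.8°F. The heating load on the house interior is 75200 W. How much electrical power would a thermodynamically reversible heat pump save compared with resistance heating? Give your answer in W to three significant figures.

69900 W

In absolute terms T_C = 271.37 K and T_H = 292.04 K, so ΔT = 20.67 K.
COP_Carnot = T_H/ΔT = 292.04/20.67 = 14.13.
Resistance heating needs Ẇ_res = Q̇_H = 75200 W; the reversible heat pump needs only Ẇ_hp = Q̇_H/COP = 5322 W.
Saving = 75200 − 5322 = 69880 W.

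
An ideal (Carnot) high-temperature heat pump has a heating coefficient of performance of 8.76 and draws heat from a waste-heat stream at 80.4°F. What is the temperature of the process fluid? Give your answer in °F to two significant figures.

COP_HP = T_H/(T_H − T_C) rearranges to T_H = COP·T_C/(COP − 1).
With T_C = 300.04 K, T_H = 8.76 × 300.04/7.760 = 338.70 K.
Converting, 338.70 K = 150.00°F.

150 °F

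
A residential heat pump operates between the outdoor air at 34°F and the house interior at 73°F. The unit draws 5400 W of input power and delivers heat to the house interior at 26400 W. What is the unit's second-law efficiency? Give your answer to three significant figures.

0.358

COP_actual = Q̇_H/Ẇ = 26400/5400 = 4.889.
In absolute terms T_C = 274.26 K and T_H = 295.93 K, so ΔT = 21.67 K.
COP_Carnot = T_H/ΔT = 295.93/21.67 = 13.66.
η_II = COP_actual/COP_Carnot = 4.889/13.66 = 0.3579.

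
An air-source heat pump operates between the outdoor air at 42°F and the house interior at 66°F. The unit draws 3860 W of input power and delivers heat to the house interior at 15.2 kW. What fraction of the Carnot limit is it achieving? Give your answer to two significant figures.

Converting, Q̇_H = 15.20 kW = 15200 W, so COP_actual = Q̇_H/Ẇ = 15200/3860 = 3.938.
In absolute terms T_C = 278.71 K and T_H = 292.04 K, so ΔT = 13.33 K.
COP_Carnot = T_H/ΔT = 292.04/13.33 = 21.90.
η_II = COP_actual/COP_Carnot = 3.938/21.90 = 0.1798.

0.18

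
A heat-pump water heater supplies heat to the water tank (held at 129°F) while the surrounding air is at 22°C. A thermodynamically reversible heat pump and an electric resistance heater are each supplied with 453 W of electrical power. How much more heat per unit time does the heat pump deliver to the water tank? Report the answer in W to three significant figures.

In absolute terms T_C = 295.15 K and T_H = 327.04 K, so ΔT = 31.89 K.
COP_Carnot = T_H/ΔT = 327.04/31.89 = 10.26.
The heat pump delivers Q̇_H = COP × Ẇ = 4646 W; the resistance heater delivers Ẇ = 453.0 W.
Extra = (COP − 1)·Ẇ = 4193 W.

4190 W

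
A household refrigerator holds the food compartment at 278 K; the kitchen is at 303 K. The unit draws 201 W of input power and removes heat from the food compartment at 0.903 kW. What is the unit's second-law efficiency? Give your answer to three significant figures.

0.404

Converting, Q̇_C = 0.9030 kW = 903.0 W, so COP_actual = Q̇_C/Ẇ = 903.0/201.0 = 4.493.
The reservoir spacing is ΔT = 303 − 278 = 25.00 K.
COP_Carnot = T_C/ΔT = 278.00/25.00 = 11.12.
η_II = COP_actual/COP_Carnot = 4.493/11.12 = 0.4040.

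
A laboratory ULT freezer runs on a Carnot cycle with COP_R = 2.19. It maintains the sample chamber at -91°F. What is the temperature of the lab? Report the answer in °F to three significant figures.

COP_R = T_C/(T_H − T_C) gives T_H − T_C = T_C/COP.
With T_C = 204.82 K, T_H = 204.82 × (1 + 1/2.19) = 298.34 K.
Converting, 298.34 K = 77.34°F.

77.3 °F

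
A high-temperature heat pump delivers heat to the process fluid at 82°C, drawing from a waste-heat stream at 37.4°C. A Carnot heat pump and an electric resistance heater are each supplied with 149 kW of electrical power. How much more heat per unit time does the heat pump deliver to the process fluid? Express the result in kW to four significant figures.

In absolute terms T_C = 310.55 K and T_H = 355.15 K, so ΔT = 44.60 K.
COP_Carnot = T_H/ΔT = 355.15/44.60 = 7.963.
The heat pump delivers Q̇_H = COP × Ẇ = 1186 kW; the resistance heater delivers Ẇ = 149.0 kW.
Extra = (COP − 1)·Ẇ = 1037 kW.

1037 kW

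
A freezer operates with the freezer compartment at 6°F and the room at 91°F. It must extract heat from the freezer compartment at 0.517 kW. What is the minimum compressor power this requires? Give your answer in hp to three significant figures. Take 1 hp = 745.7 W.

0.127 hp

In absolute terms T_C = 258.71 K and T_H = 305.93 K, so ΔT = 47.22 K.
COP_Carnot = T_C/ΔT = 258.71/47.22 = 5.478.
Ẇ_min = Q̇/COP_Carnot = 0.5170/5.478 = 0.09437 kW = 0.1266 hp.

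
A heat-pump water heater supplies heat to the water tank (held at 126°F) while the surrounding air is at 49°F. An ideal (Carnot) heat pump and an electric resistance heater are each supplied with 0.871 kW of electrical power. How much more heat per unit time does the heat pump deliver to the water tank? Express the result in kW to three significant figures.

In absolute terms T_C = 282.59 K and T_H = 325.37 K, so ΔT = 42.78 K.
COP_Carnot = T_H/ΔT = 325.37/42.78 = 7.606.
The heat pump delivers Q̇_H = COP × Ẇ = 6.625 kW; the resistance heater delivers Ẇ = 0.8710 kW.
Extra = (COP − 1)·Ẇ = 5.754 kW.

5.75 kW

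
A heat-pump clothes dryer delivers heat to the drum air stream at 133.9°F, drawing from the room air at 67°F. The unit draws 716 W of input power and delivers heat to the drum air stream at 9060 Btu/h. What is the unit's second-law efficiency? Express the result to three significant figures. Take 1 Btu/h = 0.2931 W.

0.418

Converting, Q̇_H = 9060 Btu/h = 2655 W, so COP_actual = Q̇_H/Ẇ = 2655/716.0 = 3.709.
In absolute terms T_C = 292.59 K and T_H = 329.76 K, so ΔT = 37.17 K.
COP_Carnot = T_H/ΔT = 329.76/37.17 = 8.872.
η_II = COP_actual/COP_Carnot = 3.709/8.872 = 0.4180.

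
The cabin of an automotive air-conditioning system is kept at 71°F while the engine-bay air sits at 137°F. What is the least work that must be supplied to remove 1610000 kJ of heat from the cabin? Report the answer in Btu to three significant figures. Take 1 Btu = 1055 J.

190000 Btu

In absolute terms T_C = 294.82 K and T_H = 331.48 K, so ΔT = 36.67 K.
The reversible limit is COP_R = T_C/ΔT = 8.040, so W_min = Q_C/COP = Q_C·ΔT/T_C.
W_min = 1610000 × 36.67/294.82 = 200200 kJ = 189800 Btu.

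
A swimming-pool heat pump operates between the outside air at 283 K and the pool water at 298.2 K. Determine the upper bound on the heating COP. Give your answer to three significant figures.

The reservoir spacing is ΔT = 298.2 − 283 = 15.20 K.
For a reversible cycle, COP_Carnot = T_H/ΔT = 298.20/15.20 = 19.62.

19.6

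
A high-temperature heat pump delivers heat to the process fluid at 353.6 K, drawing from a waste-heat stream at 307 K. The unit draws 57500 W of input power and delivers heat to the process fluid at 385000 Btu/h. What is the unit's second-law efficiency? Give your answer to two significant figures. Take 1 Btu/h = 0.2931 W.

Converting, Q̇_H = 385000 Btu/h = 112800 W, so COP_actual = Q̇_H/Ẇ = 112800/57500 = 1.962.
The reservoir spacing is ΔT = 353.6 − 307 = 46.60 K.
COP_Carnot = T_H/ΔT = 353.60/46.60 = 7.588.
η_II = COP_actual/COP_Carnot = 1.962/7.588 = 0.2586.

0.26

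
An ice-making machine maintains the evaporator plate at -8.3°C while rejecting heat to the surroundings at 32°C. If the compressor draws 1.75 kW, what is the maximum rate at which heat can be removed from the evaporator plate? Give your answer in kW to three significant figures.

11.5 kW

In absolute terms T_C = 264.85 K and T_H = 305.15 K, so ΔT = 40.30 K.
COP_Carnot = T_C/ΔT = 264.85/40.30 = 6.572.
Q̇_max = COP_Carnot × Ẇ = 6.572 × 1.750 kW = 11.50 kW.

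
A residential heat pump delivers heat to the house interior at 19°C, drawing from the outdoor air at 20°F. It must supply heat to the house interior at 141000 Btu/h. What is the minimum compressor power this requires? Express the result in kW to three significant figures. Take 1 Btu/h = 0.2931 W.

3.63 kW

In absolute terms T_C = 266.48 K and T_H = 292.15 K, so ΔT = 25.67 K.
COP_Carnot = T_H/ΔT = 292.15/25.67 = 11.38.
Ẇ_min = Q̇/COP_Carnot = 141000/11.38 = 12390 Btu/h = 3.631 kW.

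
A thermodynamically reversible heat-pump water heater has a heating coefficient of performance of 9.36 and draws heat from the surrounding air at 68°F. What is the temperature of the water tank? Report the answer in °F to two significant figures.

COP_HP = T_H/(T_H − T_C) rearranges to T_H = COP·T_C/(COP − 1).
With T_C = 293.15 K, T_H = 9.36 × 293.15/8.360 = 328.22 K.
Converting, 328.22 K = 131.12°F.

130 °F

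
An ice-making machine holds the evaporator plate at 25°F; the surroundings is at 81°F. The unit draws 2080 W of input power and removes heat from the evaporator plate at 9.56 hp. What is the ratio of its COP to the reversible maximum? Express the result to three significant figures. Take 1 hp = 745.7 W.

Converting, Q̇_C = 9.560 hp = 7129 W, so COP_actual = Q̇_C/Ẇ = 7129/2080 = 3.427.
In absolute terms T_C = 269.26 K and T_H = 300.37 K, so ΔT = 31.11 K.
COP_Carnot = T_C/ΔT = 269.26/31.11 = 8.655.
η_II = COP_actual/COP_Carnot = 3.427/8.655 = 0.3960.

0.396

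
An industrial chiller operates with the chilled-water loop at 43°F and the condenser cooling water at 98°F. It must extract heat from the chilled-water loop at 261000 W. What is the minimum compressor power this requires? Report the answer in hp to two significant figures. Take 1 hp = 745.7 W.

In absolute terms T_C = 279.26 K and T_H = 309.82 K, so ΔT = 30.56 K.
COP_Carnot = T_C/ΔT = 279.26/30.56 = 9.139.
Ẇ_min = Q̇/COP_Carnot = 261000/9.139 = 28560 W = 38.30 hp.

38 hp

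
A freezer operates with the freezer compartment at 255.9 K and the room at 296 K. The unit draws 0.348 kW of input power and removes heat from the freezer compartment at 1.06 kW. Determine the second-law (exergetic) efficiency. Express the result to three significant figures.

COP_actual = Q̇_C/Ẇ = 1.060/0.3480 = 3.046.
The reservoir spacing is ΔT = 296 − 255.9 = 40.10 K.
COP_Carnot = T_C/ΔT = 255.90/40.10 = 6.382.
η_II = COP_actual/COP_Carnot = 3.046/6.382 = 0.4773.

0.477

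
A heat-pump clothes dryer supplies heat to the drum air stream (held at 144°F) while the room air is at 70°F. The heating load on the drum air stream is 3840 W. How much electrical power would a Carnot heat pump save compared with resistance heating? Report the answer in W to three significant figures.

In absolute terms T_C = 294.26 K and T_H = 335.37 K, so ΔT = 41.11 K.
COP_Carnot = T_H/ΔT = 335.37/41.11 = 8.158.
Resistance heating needs Ẇ_res = Q̇_H = 3840 W; the reversible heat pump needs only Ẇ_hp = Q̇_H/COP = 470.7 W.
Saving = 3840 − 470.7 = 3369 W.

3370 W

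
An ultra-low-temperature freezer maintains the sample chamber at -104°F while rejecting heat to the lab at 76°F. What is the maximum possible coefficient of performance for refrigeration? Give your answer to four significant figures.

1.976

In absolute terms T_C = 197.59 K and T_H = 297.59 K, so ΔT = 100.0 K.
For a reversible cycle, COP_Carnot = T_C/ΔT = 197.59/100.0 = 1.976.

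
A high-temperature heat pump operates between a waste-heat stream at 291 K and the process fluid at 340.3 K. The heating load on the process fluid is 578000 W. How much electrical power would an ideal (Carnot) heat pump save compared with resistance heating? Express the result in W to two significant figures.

490000 W

The reservoir spacing is ΔT = 340.3 − 291 = 49.30 K.
COP_Carnot = T_H/ΔT = 340.30/49.30 = 6.903.
Resistance heating needs Ẇ_res = Q̇_H = 578000 W; the reversible heat pump needs only Ẇ_hp = Q̇_H/COP = 83740 W.
Saving = 578000 − 83740 = 494300 W.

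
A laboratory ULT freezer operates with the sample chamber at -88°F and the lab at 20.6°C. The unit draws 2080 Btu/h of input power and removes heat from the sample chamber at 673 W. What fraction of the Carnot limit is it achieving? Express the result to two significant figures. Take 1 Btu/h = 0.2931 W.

Converting, Q̇_C = 673.0 W = 2296 Btu/h, so COP_actual = Q̇_C/Ẇ = 2296/2080 = 1.104.
In absolute terms T_C = 206.48 K and T_H = 293.75 K, so ΔT = 87.27 K.
COP_Carnot = T_C/ΔT = 206.48/87.27 = 2.366.
η_II = COP_actual/COP_Carnot = 1.104/2.366 = 0.4666.

0.47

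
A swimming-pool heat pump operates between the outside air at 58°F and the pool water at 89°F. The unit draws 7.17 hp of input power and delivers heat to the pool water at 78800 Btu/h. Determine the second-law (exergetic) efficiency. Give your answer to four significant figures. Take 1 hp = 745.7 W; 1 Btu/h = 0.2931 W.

0.2441

Converting, Q̇_H = 78800 Btu/h = 30.97 hp, so COP_actual = Q̇_H/Ẇ = 30.97/7.170 = 4.320.
In absolute terms T_C = 287.59 K and T_H = 304.82 K, so ΔT = 17.22 K.
COP_Carnot = T_H/ΔT = 304.82/17.22 = 17.70.
η_II = COP_actual/COP_Carnot = 4.320/17.70 = 0.2441.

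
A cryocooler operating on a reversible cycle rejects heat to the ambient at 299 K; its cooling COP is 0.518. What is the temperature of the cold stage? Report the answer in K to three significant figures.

For a Carnot refrigerator COP_R = T_C/(T_H − T_C), so T_C = COP·T_H/(1 + COP).
With T_H = 299.00 K, T_C = 0.518 × 299.00/1.518 = 102.03 K.

102 K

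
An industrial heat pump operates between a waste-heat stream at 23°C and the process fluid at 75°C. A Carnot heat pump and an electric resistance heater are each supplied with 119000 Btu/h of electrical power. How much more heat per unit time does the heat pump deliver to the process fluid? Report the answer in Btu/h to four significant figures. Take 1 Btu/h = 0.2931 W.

In absolute terms T_C = 296.15 K and T_H = 348.15 K, so ΔT = 52.00 K.
COP_Carnot = T_H/ΔT = 348.15/52.00 = 6.695.
The heat pump delivers Q̇_H = COP × Ẇ = 796700 Btu/h; the resistance heater delivers Ẇ = 119000 Btu/h.
Extra = (COP − 1)·Ẇ = 677700 Btu/h.

677700 Btu/h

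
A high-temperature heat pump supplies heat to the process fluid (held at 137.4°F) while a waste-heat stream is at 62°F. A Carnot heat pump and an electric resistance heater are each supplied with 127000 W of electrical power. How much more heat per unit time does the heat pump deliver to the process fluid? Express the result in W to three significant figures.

In absolute terms T_C = 289.82 K and T_H = 331.71 K, so ΔT = 41.89 K.
COP_Carnot = T_H/ΔT = 331.71/41.89 = 7.919.
The heat pump delivers Q̇_H = COP × Ẇ = 1006000 W; the resistance heater delivers Ẇ = 127000 W.
Extra = (COP − 1)·Ẇ = 878700 W.

879000 W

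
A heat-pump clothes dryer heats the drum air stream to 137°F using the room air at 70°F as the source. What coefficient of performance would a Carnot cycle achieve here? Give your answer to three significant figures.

8.91

In absolute terms T_C = 294.26 K and T_H = 331.48 K, so ΔT = 37.22 K.
For a reversible cycle, COP_Carnot = T_H/ΔT = 331.48/37.22 = 8.906.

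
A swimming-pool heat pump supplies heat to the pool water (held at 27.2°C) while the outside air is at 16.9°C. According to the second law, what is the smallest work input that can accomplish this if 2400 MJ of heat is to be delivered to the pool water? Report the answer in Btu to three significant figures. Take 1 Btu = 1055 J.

In absolute terms T_C = 290.05 K and T_H = 300.35 K, so ΔT = 10.30 K.
The reversible limit is COP_HP = T_H/ΔT = 29.16, so W_min = Q_H/COP = Q_H·ΔT/T_H.
W_min = 2400 × 10.30/300.35 = 82.30 MJ = 78010 Btu.

78000 Btu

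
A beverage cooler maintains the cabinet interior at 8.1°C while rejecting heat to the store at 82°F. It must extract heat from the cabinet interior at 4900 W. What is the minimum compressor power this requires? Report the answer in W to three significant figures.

In absolute terms T_C = 281.25 K and T_H = 300.93 K, so ΔT = 19.68 K.
COP_Carnot = T_C/ΔT = 281.25/19.68 = 14.29.
Ẇ_min = Q̇/COP_Carnot = 4900/14.29 = 342.8 W.

343 W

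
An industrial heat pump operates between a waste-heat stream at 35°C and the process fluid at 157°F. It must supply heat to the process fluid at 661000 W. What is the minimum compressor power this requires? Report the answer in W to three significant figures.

66500 W

In absolute terms T_C = 308.15 K and T_H = 342.59 K, so ΔT = 34.44 K.
COP_Carnot = T_H/ΔT = 342.59/34.44 = 9.946.
Ẇ_min = Q̇/COP_Carnot = 661000/9.946 = 66460 W.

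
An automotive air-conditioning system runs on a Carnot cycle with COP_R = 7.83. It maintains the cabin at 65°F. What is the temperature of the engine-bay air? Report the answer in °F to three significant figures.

132 °F

COP_R = T_C/(T_H − T_C) gives T_H − T_C = T_C/COP.
With T_C = 291.48 K, T_H = 291.48 × (1 + 1/7.83) = 328.71 K.
Converting, 328.71 K = 132.01°F.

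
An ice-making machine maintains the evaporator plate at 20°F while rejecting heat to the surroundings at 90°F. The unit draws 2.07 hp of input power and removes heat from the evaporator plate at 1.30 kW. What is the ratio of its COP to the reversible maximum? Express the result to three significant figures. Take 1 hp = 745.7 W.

Converting, Q̇_C = 1.300 kW = 1.743 hp, so COP_actual = Q̇_C/Ẇ = 1.743/2.070 = 0.8422.
In absolute terms T_C = 266.48 K and T_H = 305.37 K, so ΔT = 38.89 K.
COP_Carnot = T_C/ΔT = 266.48/38.89 = 6.852.
η_II = COP_actual/COP_Carnot = 0.8422/6.852 = 0.1229.

0.123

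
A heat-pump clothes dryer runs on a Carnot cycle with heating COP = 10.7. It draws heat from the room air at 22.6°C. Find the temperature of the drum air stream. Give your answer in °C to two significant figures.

53 °C

COP_HP = T_H/(T_H − T_C) rearranges to T_H = COP·T_C/(COP − 1).
With T_C = 295.75 K, T_H = 10.7 × 295.75/9.700 = 326.24 K.
Converting, 326.24 K = 53.09°C.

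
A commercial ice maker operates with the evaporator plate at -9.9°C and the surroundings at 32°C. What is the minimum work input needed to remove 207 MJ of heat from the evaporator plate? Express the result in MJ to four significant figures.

In absolute terms T_C = 263.25 K and T_H = 305.15 K, so ΔT = 41.90 K.
The reversible limit is COP_R = T_C/ΔT = 6.283, so W_min = Q_C/COP = Q_C·ΔT/T_C.
W_min = 207.0 × 41.90/263.25 = 32.95 MJ.

32.95 MJ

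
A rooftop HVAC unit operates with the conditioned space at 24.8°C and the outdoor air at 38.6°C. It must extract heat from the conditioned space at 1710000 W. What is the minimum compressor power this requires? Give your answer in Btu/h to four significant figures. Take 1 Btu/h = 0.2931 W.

270200 Btu/h

In absolute terms T_C = 297.95 K and T_H = 311.75 K, so ΔT = 13.80 K.
COP_Carnot = T_C/ΔT = 297.95/13.80 = 21.59.
Ẇ_min = Q̇/COP_Carnot = 1710000/21.59 = 79200 W = 270200 Btu/h.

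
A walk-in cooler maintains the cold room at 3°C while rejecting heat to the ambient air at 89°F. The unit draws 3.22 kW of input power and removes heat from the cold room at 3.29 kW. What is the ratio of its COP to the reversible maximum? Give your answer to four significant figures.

0.1061

COP_actual = Q̇_C/Ẇ = 3.290/3.220 = 1.022.
In absolute terms T_C = 276.15 K and T_H = 304.82 K, so ΔT = 28.67 K.
COP_Carnot = T_C/ΔT = 276.15/28.67 = 9.633.
η_II = COP_actual/COP_Carnot = 1.022/9.633 = 0.1061.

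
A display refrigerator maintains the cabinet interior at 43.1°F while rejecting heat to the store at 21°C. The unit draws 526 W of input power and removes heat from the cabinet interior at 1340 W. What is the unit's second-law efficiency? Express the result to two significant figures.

COP_actual = Q̇_C/Ẇ = 1340/526.0 = 2.548.
In absolute terms T_C = 279.32 K and T_H = 294.15 K, so ΔT = 14.83 K.
COP_Carnot = T_C/ΔT = 279.32/14.83 = 18.83.
η_II = COP_actual/COP_Carnot = 2.548/18.83 = 0.1353.

0.14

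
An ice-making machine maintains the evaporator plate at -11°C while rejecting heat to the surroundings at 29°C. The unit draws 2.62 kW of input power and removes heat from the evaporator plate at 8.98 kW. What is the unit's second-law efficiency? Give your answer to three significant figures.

0.523

COP_actual = Q̇_C/Ẇ = 8.980/2.620 = 3.427.
In absolute terms T_C = 262.15 K and T_H = 302.15 K, so ΔT = 40.00 K.
COP_Carnot = T_C/ΔT = 262.15/40.00 = 6.554.
η_II = COP_actual/COP_Carnot = 3.427/6.554 = 0.5230.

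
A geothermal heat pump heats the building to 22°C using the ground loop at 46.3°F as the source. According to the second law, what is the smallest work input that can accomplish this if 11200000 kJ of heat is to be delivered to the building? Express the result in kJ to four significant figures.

533400 kJ

In absolute terms T_C = 281.09 K and T_H = 295.15 K, so ΔT = 14.06 K.
The reversible limit is COP_HP = T_H/ΔT = 21.00, so W_min = Q_H/COP = Q_H·ΔT/T_H.
W_min = 11200000 × 14.06/295.15 = 533400 kJ.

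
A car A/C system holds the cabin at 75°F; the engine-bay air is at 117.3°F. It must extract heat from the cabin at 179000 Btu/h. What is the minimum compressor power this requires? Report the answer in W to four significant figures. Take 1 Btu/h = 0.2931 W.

4151 W

In absolute terms T_C = 297.04 K and T_H = 320.54 K, so ΔT = 23.50 K.
COP_Carnot = T_C/ΔT = 297.04/23.50 = 12.64.
Ẇ_min = Q̇/COP_Carnot = 179000/12.64 = 14160 Btu/h = 4151 W.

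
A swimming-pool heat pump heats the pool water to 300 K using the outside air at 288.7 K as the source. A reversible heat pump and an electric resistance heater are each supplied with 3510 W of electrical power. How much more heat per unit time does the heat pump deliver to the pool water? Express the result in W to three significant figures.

89700 W

The reservoir spacing is ΔT = 300 − 288.7 = 11.30 K.
COP_Carnot = T_H/ΔT = 300.00/11.30 = 26.55.
The heat pump delivers Q̇_H = COP × Ẇ = 93190 W; the resistance heater delivers Ẇ = 3510 W.
Extra = (COP − 1)·Ẇ = 89680 W.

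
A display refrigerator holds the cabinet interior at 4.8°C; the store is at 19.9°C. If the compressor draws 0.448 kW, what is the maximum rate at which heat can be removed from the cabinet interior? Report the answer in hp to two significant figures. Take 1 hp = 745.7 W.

11 hp

In absolute terms T_C = 277.95 K and T_H = 293.05 K, so ΔT = 15.10 K.
COP_Carnot = T_C/ΔT = 277.95/15.10 = 18.41.
Q̇_max = COP_Carnot × Ẇ = 18.41 × 0.4480 kW = 8.246 kW = 11.06 hp.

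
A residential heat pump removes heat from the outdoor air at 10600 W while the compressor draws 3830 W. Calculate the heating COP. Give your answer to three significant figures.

3.77

The first law gives Q̇_H = Q̇_C + Ẇ, so the three rates are Q̇_C = 10600, Q̇_H = 14430, Ẇ = 3830 W.
COP_HP = Q̇_H/Ẇ = 14430/3830 = 3.768.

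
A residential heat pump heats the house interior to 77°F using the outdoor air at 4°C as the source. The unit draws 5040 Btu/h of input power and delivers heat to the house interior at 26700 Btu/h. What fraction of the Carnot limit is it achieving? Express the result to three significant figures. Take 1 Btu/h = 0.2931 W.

COP_actual = Q̇_H/Ẇ = 26700/5040 = 5.298.
In absolute terms T_C = 277.15 K and T_H = 298.15 K, so ΔT = 21.00 K.
COP_Carnot = T_H/ΔT = 298.15/21.00 = 14.20.
η_II = COP_actual/COP_Carnot = 5.298/14.20 = 0.3731.

0.373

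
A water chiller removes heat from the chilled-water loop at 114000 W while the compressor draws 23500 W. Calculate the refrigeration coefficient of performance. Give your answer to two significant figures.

4.9

The first law gives Q̇_H = Q̇_C + Ẇ, so the three rates are Q̇_C = 114000, Q̇_H = 137500, Ẇ = 23500 W.
COP_R = Q̇_C/Ẇ = 114000/23500 = 4.851.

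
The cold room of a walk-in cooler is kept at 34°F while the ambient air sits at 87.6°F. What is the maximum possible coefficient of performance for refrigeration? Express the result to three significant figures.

9.21

In absolute terms T_C = 274.26 K and T_H = 304.04 K, so ΔT = 29.78 K.
For a reversible cycle, COP_Carnot = T_C/ΔT = 274.26/29.78 = 9.210.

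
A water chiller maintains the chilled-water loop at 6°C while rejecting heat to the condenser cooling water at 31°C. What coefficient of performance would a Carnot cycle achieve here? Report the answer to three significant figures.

11.2

In absolute terms T_C = 279.15 K and T_H = 304.15 K, so ΔT = 25.00 K.
For a reversible cycle, COP_Carnot = T_C/ΔT = 279.15/25.00 = 11.17.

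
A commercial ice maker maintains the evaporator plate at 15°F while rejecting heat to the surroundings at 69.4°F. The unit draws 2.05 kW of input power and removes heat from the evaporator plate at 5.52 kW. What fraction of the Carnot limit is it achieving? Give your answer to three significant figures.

0.309

COP_actual = Q̇_C/Ẇ = 5.520/2.050 = 2.693.
In absolute terms T_C = 263.71 K and T_H = 293.93 K, so ΔT = 30.22 K.
COP_Carnot = T_C/ΔT = 263.71/30.22 = 8.726.
η_II = COP_actual/COP_Carnot = 2.693/8.726 = 0.3086.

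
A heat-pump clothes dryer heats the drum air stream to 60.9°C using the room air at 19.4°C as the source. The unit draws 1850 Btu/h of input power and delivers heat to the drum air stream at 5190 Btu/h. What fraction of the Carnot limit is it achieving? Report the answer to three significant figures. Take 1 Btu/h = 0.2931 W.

COP_actual = Q̇_H/Ẇ = 5190/1850 = 2.805.
In absolute terms T_C = 292.55 K and T_H = 334.05 K, so ΔT = 41.50 K.
COP_Carnot = T_H/ΔT = 334.05/41.50 = 8.049.
η_II = COP_actual/COP_Carnot = 2.805/8.049 = 0.3485.

0.349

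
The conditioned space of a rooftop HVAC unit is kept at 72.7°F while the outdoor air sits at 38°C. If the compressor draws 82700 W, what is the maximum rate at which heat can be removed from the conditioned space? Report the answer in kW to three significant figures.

In absolute terms T_C = 295.76 K and T_H = 311.15 K, so ΔT = 15.39 K.
COP_Carnot = T_C/ΔT = 295.76/15.39 = 19.22.
Q̇_max = COP_Carnot × Ẇ = 19.22 × 82700 W = 1589000 W = 1589 kW.

1590 kW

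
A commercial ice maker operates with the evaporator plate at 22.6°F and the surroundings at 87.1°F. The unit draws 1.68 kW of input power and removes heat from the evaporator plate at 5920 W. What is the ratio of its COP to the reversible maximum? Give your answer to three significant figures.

0.471

Converting, Q̇_C = 5920 W = 5.920 kW, so COP_actual = Q̇_C/Ẇ = 5.920/1.680 = 3.524.
In absolute terms T_C = 267.93 K and T_H = 303.76 K, so ΔT = 35.83 K.
COP_Carnot = T_C/ΔT = 267.93/35.83 = 7.477.
η_II = COP_actual/COP_Carnot = 3.524/7.477 = 0.4713.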